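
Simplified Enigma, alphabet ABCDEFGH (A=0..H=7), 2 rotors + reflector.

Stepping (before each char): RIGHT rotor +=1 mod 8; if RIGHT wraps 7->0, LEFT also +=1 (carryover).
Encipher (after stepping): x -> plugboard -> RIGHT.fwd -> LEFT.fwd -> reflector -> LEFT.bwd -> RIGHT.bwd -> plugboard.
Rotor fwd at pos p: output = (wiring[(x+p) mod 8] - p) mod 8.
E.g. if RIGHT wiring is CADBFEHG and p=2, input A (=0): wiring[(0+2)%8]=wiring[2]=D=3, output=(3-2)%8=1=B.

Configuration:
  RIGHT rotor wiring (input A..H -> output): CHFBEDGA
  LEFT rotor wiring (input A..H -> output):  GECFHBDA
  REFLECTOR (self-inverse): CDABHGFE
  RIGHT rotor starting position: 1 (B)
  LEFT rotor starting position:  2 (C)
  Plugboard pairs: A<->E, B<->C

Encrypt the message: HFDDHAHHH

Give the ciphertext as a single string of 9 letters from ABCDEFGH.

Answer: BBGACFFGF

Derivation:
Char 1 ('H'): step: R->2, L=2; H->plug->H->R->F->L->G->refl->F->L'->C->R'->C->plug->B
Char 2 ('F'): step: R->3, L=2; F->plug->F->R->H->L->C->refl->A->L'->A->R'->C->plug->B
Char 3 ('D'): step: R->4, L=2; D->plug->D->R->E->L->B->refl->D->L'->B->R'->G->plug->G
Char 4 ('D'): step: R->5, L=2; D->plug->D->R->F->L->G->refl->F->L'->C->R'->E->plug->A
Char 5 ('H'): step: R->6, L=2; H->plug->H->R->F->L->G->refl->F->L'->C->R'->B->plug->C
Char 6 ('A'): step: R->7, L=2; A->plug->E->R->C->L->F->refl->G->L'->F->R'->F->plug->F
Char 7 ('H'): step: R->0, L->3 (L advanced); H->plug->H->R->A->L->C->refl->A->L'->D->R'->F->plug->F
Char 8 ('H'): step: R->1, L=3; H->plug->H->R->B->L->E->refl->H->L'->H->R'->G->plug->G
Char 9 ('H'): step: R->2, L=3; H->plug->H->R->F->L->D->refl->B->L'->G->R'->F->plug->F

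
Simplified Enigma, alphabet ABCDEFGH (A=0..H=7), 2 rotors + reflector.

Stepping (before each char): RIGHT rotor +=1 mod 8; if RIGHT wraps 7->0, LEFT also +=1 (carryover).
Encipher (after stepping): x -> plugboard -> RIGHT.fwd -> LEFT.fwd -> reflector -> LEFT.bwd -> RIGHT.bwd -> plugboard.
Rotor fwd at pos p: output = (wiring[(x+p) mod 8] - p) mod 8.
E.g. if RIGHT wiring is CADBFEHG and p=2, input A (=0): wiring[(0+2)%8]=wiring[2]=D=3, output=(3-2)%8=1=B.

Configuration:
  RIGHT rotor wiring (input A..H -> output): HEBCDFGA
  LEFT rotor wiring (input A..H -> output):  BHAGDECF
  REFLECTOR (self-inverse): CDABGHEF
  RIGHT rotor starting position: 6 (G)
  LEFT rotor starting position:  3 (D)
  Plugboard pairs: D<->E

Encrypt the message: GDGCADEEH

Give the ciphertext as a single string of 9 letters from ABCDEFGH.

Char 1 ('G'): step: R->7, L=3; G->plug->G->R->G->L->E->refl->G->L'->F->R'->C->plug->C
Char 2 ('D'): step: R->0, L->4 (L advanced); D->plug->E->R->D->L->B->refl->D->L'->F->R'->F->plug->F
Char 3 ('G'): step: R->1, L=4; G->plug->G->R->H->L->C->refl->A->L'->B->R'->C->plug->C
Char 4 ('C'): step: R->2, L=4; C->plug->C->R->B->L->A->refl->C->L'->H->R'->A->plug->A
Char 5 ('A'): step: R->3, L=4; A->plug->A->R->H->L->C->refl->A->L'->B->R'->G->plug->G
Char 6 ('D'): step: R->4, L=4; D->plug->E->R->D->L->B->refl->D->L'->F->R'->G->plug->G
Char 7 ('E'): step: R->5, L=4; E->plug->D->R->C->L->G->refl->E->L'->G->R'->H->plug->H
Char 8 ('E'): step: R->6, L=4; E->plug->D->R->G->L->E->refl->G->L'->C->R'->B->plug->B
Char 9 ('H'): step: R->7, L=4; H->plug->H->R->H->L->C->refl->A->L'->B->R'->A->plug->A

Answer: CFCAGGHBA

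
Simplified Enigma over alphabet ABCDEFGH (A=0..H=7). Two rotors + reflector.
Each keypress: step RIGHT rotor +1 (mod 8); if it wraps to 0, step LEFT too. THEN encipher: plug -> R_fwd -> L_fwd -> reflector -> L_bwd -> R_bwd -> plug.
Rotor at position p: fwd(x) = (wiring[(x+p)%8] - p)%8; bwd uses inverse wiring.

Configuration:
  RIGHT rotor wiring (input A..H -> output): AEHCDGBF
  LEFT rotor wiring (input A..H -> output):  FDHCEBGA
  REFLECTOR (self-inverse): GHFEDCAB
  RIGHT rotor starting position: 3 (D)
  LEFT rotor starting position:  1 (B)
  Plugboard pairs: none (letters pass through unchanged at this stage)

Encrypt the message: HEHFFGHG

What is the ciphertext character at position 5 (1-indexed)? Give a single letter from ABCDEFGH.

Char 1 ('H'): step: R->4, L=1; H->plug->H->R->G->L->H->refl->B->L'->C->R'->B->plug->B
Char 2 ('E'): step: R->5, L=1; E->plug->E->R->H->L->E->refl->D->L'->D->R'->D->plug->D
Char 3 ('H'): step: R->6, L=1; H->plug->H->R->A->L->C->refl->F->L'->F->R'->G->plug->G
Char 4 ('F'): step: R->7, L=1; F->plug->F->R->E->L->A->refl->G->L'->B->R'->B->plug->B
Char 5 ('F'): step: R->0, L->2 (L advanced); F->plug->F->R->G->L->D->refl->E->L'->E->R'->B->plug->B

B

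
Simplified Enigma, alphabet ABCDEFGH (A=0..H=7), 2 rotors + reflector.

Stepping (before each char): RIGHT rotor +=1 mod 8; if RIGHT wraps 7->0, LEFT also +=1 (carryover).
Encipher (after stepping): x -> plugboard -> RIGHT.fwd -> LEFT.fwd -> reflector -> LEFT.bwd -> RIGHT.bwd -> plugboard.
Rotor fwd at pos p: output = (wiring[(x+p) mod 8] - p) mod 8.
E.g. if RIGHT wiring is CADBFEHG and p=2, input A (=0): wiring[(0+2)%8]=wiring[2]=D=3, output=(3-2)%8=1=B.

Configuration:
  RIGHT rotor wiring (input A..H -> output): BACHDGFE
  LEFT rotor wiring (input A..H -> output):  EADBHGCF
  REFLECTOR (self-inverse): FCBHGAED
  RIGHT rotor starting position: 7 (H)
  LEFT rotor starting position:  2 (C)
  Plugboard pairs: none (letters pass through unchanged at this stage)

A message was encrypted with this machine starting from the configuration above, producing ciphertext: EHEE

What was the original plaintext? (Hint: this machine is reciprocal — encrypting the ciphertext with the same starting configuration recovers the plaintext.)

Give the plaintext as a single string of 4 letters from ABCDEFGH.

Char 1 ('E'): step: R->0, L->3 (L advanced); E->plug->E->R->D->L->H->refl->D->L'->C->R'->C->plug->C
Char 2 ('H'): step: R->1, L=3; H->plug->H->R->A->L->G->refl->E->L'->B->R'->B->plug->B
Char 3 ('E'): step: R->2, L=3; E->plug->E->R->D->L->H->refl->D->L'->C->R'->F->plug->F
Char 4 ('E'): step: R->3, L=3; E->plug->E->R->B->L->E->refl->G->L'->A->R'->B->plug->B

Answer: CBFB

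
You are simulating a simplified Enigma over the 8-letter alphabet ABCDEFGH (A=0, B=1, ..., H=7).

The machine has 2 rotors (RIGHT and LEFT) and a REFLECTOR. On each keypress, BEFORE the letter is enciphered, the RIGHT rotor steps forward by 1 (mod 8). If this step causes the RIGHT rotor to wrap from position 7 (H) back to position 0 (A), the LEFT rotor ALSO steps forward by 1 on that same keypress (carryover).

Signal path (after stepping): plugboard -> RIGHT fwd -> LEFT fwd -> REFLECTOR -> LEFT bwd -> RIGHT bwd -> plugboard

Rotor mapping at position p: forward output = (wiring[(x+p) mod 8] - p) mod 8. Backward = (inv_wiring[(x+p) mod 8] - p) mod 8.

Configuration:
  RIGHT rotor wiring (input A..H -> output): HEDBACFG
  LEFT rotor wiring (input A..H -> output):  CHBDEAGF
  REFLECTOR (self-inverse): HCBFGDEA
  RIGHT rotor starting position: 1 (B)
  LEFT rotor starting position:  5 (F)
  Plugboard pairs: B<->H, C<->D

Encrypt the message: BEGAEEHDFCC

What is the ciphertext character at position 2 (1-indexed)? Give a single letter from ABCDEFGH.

Char 1 ('B'): step: R->2, L=5; B->plug->H->R->C->L->A->refl->H->L'->H->R'->B->plug->H
Char 2 ('E'): step: R->3, L=5; E->plug->E->R->D->L->F->refl->D->L'->A->R'->H->plug->B

B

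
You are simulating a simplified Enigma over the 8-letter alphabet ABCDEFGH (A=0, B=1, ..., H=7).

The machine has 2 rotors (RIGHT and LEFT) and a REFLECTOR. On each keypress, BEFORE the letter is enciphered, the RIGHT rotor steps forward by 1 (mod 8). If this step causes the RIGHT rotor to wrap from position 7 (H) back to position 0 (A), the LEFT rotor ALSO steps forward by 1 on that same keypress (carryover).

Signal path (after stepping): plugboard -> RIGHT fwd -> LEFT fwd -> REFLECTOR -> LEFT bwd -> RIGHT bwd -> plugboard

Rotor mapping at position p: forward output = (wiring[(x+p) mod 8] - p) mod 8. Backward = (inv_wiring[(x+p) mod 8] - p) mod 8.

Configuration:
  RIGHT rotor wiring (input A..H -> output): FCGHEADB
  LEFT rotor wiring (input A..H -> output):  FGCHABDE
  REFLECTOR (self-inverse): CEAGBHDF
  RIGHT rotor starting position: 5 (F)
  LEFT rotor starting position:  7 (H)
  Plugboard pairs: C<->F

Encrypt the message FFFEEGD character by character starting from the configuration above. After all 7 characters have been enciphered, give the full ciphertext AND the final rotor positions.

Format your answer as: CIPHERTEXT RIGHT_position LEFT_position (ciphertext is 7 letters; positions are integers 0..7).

Answer: AGHBDFF 4 0

Derivation:
Char 1 ('F'): step: R->6, L=7; F->plug->C->R->H->L->E->refl->B->L'->F->R'->A->plug->A
Char 2 ('F'): step: R->7, L=7; F->plug->C->R->D->L->D->refl->G->L'->B->R'->G->plug->G
Char 3 ('F'): step: R->0, L->0 (L advanced); F->plug->C->R->G->L->D->refl->G->L'->B->R'->H->plug->H
Char 4 ('E'): step: R->1, L=0; E->plug->E->R->H->L->E->refl->B->L'->F->R'->B->plug->B
Char 5 ('E'): step: R->2, L=0; E->plug->E->R->B->L->G->refl->D->L'->G->R'->D->plug->D
Char 6 ('G'): step: R->3, L=0; G->plug->G->R->H->L->E->refl->B->L'->F->R'->C->plug->F
Char 7 ('D'): step: R->4, L=0; D->plug->D->R->F->L->B->refl->E->L'->H->R'->C->plug->F
Final: ciphertext=AGHBDFF, RIGHT=4, LEFT=0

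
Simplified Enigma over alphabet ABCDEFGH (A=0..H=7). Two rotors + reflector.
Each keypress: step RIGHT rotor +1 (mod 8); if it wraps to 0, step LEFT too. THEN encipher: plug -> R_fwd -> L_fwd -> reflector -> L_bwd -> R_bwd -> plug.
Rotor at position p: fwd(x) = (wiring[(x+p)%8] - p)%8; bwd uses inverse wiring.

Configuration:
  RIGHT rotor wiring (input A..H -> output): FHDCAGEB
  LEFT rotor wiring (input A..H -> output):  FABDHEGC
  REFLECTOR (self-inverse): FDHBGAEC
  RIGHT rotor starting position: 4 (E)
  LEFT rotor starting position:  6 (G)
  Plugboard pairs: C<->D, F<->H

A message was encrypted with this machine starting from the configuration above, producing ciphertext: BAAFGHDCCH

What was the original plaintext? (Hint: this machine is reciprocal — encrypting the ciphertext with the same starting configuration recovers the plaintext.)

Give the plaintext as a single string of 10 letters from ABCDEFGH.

Char 1 ('B'): step: R->5, L=6; B->plug->B->R->H->L->G->refl->E->L'->B->R'->A->plug->A
Char 2 ('A'): step: R->6, L=6; A->plug->A->R->G->L->B->refl->D->L'->E->R'->F->plug->H
Char 3 ('A'): step: R->7, L=6; A->plug->A->R->C->L->H->refl->C->L'->D->R'->E->plug->E
Char 4 ('F'): step: R->0, L->7 (L advanced); F->plug->H->R->B->L->G->refl->E->L'->E->R'->G->plug->G
Char 5 ('G'): step: R->1, L=7; G->plug->G->R->A->L->D->refl->B->L'->C->R'->B->plug->B
Char 6 ('H'): step: R->2, L=7; H->plug->F->R->H->L->H->refl->C->L'->D->R'->G->plug->G
Char 7 ('D'): step: R->3, L=7; D->plug->C->R->D->L->C->refl->H->L'->H->R'->A->plug->A
Char 8 ('C'): step: R->4, L=7; C->plug->D->R->F->L->A->refl->F->L'->G->R'->H->plug->F
Char 9 ('C'): step: R->5, L=7; C->plug->D->R->A->L->D->refl->B->L'->C->R'->E->plug->E
Char 10 ('H'): step: R->6, L=7; H->plug->F->R->E->L->E->refl->G->L'->B->R'->D->plug->C

Answer: AHEGBGAFEC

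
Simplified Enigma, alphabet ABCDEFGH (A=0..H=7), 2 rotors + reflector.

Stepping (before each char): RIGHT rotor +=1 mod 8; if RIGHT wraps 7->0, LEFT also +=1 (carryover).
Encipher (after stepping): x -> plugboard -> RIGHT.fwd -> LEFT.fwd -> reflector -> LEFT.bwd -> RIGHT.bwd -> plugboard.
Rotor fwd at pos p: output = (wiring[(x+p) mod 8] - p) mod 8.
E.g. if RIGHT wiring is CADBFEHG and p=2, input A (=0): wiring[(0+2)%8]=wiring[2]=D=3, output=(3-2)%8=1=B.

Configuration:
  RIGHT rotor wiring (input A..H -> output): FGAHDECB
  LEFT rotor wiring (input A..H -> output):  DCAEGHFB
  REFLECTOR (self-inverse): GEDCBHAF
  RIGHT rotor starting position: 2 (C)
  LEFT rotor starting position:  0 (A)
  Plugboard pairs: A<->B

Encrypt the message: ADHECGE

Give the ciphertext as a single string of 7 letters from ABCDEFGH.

Answer: CCABHDF

Derivation:
Char 1 ('A'): step: R->3, L=0; A->plug->B->R->A->L->D->refl->C->L'->B->R'->C->plug->C
Char 2 ('D'): step: R->4, L=0; D->plug->D->R->F->L->H->refl->F->L'->G->R'->C->plug->C
Char 3 ('H'): step: R->5, L=0; H->plug->H->R->G->L->F->refl->H->L'->F->R'->B->plug->A
Char 4 ('E'): step: R->6, L=0; E->plug->E->R->C->L->A->refl->G->L'->E->R'->A->plug->B
Char 5 ('C'): step: R->7, L=0; C->plug->C->R->H->L->B->refl->E->L'->D->R'->H->plug->H
Char 6 ('G'): step: R->0, L->1 (L advanced); G->plug->G->R->C->L->D->refl->C->L'->H->R'->D->plug->D
Char 7 ('E'): step: R->1, L=1; E->plug->E->R->D->L->F->refl->H->L'->B->R'->F->plug->F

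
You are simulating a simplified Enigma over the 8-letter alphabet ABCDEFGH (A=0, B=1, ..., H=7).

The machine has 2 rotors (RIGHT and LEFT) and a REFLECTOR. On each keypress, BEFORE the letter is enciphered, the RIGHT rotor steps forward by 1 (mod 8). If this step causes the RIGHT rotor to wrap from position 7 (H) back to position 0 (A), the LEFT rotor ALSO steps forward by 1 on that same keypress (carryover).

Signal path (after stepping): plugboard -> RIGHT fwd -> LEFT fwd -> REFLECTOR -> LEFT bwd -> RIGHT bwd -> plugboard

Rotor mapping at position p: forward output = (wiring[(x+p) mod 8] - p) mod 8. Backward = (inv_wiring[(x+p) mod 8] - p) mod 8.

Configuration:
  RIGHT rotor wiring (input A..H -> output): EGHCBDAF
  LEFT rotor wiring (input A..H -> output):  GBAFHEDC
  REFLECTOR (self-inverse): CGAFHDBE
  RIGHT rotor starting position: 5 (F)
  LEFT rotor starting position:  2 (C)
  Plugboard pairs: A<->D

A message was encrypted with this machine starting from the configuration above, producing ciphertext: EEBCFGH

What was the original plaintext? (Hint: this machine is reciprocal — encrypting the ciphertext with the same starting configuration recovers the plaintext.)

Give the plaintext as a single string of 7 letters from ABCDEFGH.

Answer: DBAGBCF

Derivation:
Char 1 ('E'): step: R->6, L=2; E->plug->E->R->B->L->D->refl->F->L'->C->R'->A->plug->D
Char 2 ('E'): step: R->7, L=2; E->plug->E->R->D->L->C->refl->A->L'->F->R'->B->plug->B
Char 3 ('B'): step: R->0, L->3 (L advanced); B->plug->B->R->G->L->G->refl->B->L'->C->R'->D->plug->A
Char 4 ('C'): step: R->1, L=3; C->plug->C->R->B->L->E->refl->H->L'->E->R'->G->plug->G
Char 5 ('F'): step: R->2, L=3; F->plug->F->R->D->L->A->refl->C->L'->A->R'->B->plug->B
Char 6 ('G'): step: R->3, L=3; G->plug->G->R->D->L->A->refl->C->L'->A->R'->C->plug->C
Char 7 ('H'): step: R->4, L=3; H->plug->H->R->G->L->G->refl->B->L'->C->R'->F->plug->F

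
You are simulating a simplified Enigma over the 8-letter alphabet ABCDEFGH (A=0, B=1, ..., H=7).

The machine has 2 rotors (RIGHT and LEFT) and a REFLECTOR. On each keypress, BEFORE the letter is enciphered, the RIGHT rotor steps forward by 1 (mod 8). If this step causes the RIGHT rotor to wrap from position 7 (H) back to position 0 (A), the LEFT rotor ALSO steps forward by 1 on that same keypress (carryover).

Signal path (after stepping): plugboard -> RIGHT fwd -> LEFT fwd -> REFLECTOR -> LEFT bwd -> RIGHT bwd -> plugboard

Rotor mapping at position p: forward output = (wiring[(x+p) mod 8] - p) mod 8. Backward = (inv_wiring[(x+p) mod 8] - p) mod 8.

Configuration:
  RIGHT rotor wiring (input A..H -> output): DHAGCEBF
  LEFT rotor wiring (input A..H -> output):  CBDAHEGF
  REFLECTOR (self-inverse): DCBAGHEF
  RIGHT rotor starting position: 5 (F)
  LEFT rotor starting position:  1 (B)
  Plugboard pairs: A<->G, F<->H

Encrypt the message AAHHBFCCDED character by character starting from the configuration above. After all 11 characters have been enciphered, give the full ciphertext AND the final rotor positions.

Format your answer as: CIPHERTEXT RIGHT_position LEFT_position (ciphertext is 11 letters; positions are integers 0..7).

Answer: HFAEADGHAFA 0 3

Derivation:
Char 1 ('A'): step: R->6, L=1; A->plug->G->R->E->L->D->refl->A->L'->A->R'->F->plug->H
Char 2 ('A'): step: R->7, L=1; A->plug->G->R->F->L->F->refl->H->L'->C->R'->H->plug->F
Char 3 ('H'): step: R->0, L->2 (L advanced); H->plug->F->R->E->L->E->refl->G->L'->B->R'->G->plug->A
Char 4 ('H'): step: R->1, L=2; H->plug->F->R->A->L->B->refl->C->L'->D->R'->E->plug->E
Char 5 ('B'): step: R->2, L=2; B->plug->B->R->E->L->E->refl->G->L'->B->R'->G->plug->A
Char 6 ('F'): step: R->3, L=2; F->plug->H->R->F->L->D->refl->A->L'->G->R'->D->plug->D
Char 7 ('C'): step: R->4, L=2; C->plug->C->R->F->L->D->refl->A->L'->G->R'->A->plug->G
Char 8 ('C'): step: R->5, L=2; C->plug->C->R->A->L->B->refl->C->L'->D->R'->F->plug->H
Char 9 ('D'): step: R->6, L=2; D->plug->D->R->B->L->G->refl->E->L'->E->R'->G->plug->A
Char 10 ('E'): step: R->7, L=2; E->plug->E->R->H->L->H->refl->F->L'->C->R'->H->plug->F
Char 11 ('D'): step: R->0, L->3 (L advanced); D->plug->D->R->G->L->G->refl->E->L'->B->R'->G->plug->A
Final: ciphertext=HFAEADGHAFA, RIGHT=0, LEFT=3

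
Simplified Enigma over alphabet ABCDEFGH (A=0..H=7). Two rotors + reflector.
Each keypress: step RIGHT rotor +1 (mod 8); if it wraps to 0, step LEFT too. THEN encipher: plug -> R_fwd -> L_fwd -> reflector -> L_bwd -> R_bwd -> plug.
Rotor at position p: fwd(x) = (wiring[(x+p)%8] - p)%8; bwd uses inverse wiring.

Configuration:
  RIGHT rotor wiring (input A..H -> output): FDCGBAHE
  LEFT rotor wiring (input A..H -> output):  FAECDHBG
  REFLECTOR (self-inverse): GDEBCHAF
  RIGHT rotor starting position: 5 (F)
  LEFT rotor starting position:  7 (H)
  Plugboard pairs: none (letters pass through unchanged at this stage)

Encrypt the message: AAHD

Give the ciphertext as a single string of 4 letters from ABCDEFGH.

Char 1 ('A'): step: R->6, L=7; A->plug->A->R->B->L->G->refl->A->L'->G->R'->B->plug->B
Char 2 ('A'): step: R->7, L=7; A->plug->A->R->F->L->E->refl->C->L'->H->R'->E->plug->E
Char 3 ('H'): step: R->0, L->0 (L advanced); H->plug->H->R->E->L->D->refl->B->L'->G->R'->D->plug->D
Char 4 ('D'): step: R->1, L=0; D->plug->D->R->A->L->F->refl->H->L'->F->R'->C->plug->C

Answer: BEDC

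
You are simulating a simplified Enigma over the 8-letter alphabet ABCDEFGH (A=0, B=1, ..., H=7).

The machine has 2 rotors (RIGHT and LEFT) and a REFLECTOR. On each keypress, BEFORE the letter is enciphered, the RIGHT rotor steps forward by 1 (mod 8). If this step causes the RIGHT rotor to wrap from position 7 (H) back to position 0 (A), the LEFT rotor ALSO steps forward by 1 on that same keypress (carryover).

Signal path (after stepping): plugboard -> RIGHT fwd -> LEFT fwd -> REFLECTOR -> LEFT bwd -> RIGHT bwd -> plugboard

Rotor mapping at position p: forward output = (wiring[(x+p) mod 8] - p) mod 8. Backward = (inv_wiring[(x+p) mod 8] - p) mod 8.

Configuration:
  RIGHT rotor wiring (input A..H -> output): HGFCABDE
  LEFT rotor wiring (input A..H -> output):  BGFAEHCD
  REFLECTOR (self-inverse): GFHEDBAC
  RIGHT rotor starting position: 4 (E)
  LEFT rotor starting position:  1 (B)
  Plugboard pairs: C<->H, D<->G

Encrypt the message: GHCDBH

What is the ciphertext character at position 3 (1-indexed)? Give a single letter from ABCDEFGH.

Char 1 ('G'): step: R->5, L=1; G->plug->D->R->C->L->H->refl->C->L'->G->R'->B->plug->B
Char 2 ('H'): step: R->6, L=1; H->plug->C->R->B->L->E->refl->D->L'->D->R'->H->plug->C
Char 3 ('C'): step: R->7, L=1; C->plug->H->R->E->L->G->refl->A->L'->H->R'->C->plug->H

H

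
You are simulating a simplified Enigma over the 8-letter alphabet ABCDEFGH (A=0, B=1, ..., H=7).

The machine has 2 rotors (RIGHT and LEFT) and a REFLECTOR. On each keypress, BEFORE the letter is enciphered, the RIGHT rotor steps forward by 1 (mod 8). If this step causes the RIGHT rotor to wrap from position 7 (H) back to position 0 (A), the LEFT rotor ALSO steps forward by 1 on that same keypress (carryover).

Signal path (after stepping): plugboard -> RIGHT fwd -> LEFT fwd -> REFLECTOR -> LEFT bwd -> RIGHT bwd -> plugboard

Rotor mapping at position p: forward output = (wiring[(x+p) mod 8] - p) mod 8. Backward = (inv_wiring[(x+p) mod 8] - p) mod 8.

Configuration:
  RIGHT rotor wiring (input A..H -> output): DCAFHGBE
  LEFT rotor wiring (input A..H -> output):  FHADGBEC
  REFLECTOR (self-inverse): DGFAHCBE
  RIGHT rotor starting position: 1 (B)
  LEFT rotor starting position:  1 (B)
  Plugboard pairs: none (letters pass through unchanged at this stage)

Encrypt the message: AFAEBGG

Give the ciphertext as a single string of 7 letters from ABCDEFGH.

Answer: HDBBHDC

Derivation:
Char 1 ('A'): step: R->2, L=1; A->plug->A->R->G->L->B->refl->G->L'->A->R'->H->plug->H
Char 2 ('F'): step: R->3, L=1; F->plug->F->R->A->L->G->refl->B->L'->G->R'->D->plug->D
Char 3 ('A'): step: R->4, L=1; A->plug->A->R->D->L->F->refl->C->L'->C->R'->B->plug->B
Char 4 ('E'): step: R->5, L=1; E->plug->E->R->F->L->D->refl->A->L'->E->R'->B->plug->B
Char 5 ('B'): step: R->6, L=1; B->plug->B->R->G->L->B->refl->G->L'->A->R'->H->plug->H
Char 6 ('G'): step: R->7, L=1; G->plug->G->R->H->L->E->refl->H->L'->B->R'->D->plug->D
Char 7 ('G'): step: R->0, L->2 (L advanced); G->plug->G->R->B->L->B->refl->G->L'->A->R'->C->plug->C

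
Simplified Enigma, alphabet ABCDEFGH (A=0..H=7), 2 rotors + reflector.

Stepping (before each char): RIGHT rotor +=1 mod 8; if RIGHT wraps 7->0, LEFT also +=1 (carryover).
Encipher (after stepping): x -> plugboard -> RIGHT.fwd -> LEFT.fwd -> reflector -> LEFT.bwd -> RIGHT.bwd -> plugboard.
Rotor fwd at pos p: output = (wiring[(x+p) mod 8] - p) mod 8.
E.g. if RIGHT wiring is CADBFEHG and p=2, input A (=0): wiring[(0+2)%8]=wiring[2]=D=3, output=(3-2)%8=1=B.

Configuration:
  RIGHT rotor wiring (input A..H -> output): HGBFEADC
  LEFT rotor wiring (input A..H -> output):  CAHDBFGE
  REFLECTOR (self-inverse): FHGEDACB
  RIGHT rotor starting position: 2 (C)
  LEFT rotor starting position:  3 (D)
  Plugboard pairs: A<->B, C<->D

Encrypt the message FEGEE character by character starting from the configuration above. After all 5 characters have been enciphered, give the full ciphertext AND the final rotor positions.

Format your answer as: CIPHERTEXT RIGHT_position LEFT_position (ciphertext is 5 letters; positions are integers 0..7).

Char 1 ('F'): step: R->3, L=3; F->plug->F->R->E->L->B->refl->H->L'->F->R'->C->plug->D
Char 2 ('E'): step: R->4, L=3; E->plug->E->R->D->L->D->refl->E->L'->H->R'->C->plug->D
Char 3 ('G'): step: R->5, L=3; G->plug->G->R->A->L->A->refl->F->L'->G->R'->B->plug->A
Char 4 ('E'): step: R->6, L=3; E->plug->E->R->D->L->D->refl->E->L'->H->R'->F->plug->F
Char 5 ('E'): step: R->7, L=3; E->plug->E->R->G->L->F->refl->A->L'->A->R'->B->plug->A
Final: ciphertext=DDAFA, RIGHT=7, LEFT=3

Answer: DDAFA 7 3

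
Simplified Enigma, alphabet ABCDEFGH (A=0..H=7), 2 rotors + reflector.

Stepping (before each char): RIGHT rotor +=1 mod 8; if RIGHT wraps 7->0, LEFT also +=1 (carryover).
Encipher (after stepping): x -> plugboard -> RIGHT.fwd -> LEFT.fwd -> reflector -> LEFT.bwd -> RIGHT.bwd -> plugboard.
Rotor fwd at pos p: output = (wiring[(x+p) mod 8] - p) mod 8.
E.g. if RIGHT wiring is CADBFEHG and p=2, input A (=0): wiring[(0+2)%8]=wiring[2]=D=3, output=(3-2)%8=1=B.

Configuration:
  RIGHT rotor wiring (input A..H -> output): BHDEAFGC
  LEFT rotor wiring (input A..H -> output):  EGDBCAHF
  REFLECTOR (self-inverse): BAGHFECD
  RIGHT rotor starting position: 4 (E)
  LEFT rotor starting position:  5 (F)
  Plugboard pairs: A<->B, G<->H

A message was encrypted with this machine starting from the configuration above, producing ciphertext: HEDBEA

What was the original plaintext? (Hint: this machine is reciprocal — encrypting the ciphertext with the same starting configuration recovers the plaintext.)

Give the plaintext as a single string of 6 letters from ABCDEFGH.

Char 1 ('H'): step: R->5, L=5; H->plug->G->R->H->L->F->refl->E->L'->G->R'->F->plug->F
Char 2 ('E'): step: R->6, L=5; E->plug->E->R->F->L->G->refl->C->L'->B->R'->D->plug->D
Char 3 ('D'): step: R->7, L=5; D->plug->D->R->E->L->B->refl->A->L'->C->R'->B->plug->A
Char 4 ('B'): step: R->0, L->6 (L advanced); B->plug->A->R->B->L->H->refl->D->L'->F->R'->F->plug->F
Char 5 ('E'): step: R->1, L=6; E->plug->E->R->E->L->F->refl->E->L'->G->R'->A->plug->B
Char 6 ('A'): step: R->2, L=6; A->plug->B->R->C->L->G->refl->C->L'->H->R'->G->plug->H

Answer: FDAFBH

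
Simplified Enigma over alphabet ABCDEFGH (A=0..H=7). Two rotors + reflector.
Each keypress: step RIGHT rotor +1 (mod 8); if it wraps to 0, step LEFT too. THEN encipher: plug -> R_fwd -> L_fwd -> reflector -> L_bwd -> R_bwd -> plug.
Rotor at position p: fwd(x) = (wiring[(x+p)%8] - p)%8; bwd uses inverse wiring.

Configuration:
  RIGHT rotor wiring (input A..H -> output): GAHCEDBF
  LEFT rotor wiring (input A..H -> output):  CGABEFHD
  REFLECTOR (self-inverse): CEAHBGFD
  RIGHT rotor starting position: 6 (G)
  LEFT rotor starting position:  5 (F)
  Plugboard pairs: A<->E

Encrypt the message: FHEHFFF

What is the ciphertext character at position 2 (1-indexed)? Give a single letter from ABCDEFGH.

Char 1 ('F'): step: R->7, L=5; F->plug->F->R->F->L->D->refl->H->L'->H->R'->B->plug->B
Char 2 ('H'): step: R->0, L->6 (L advanced); H->plug->H->R->F->L->D->refl->H->L'->H->R'->C->plug->C

C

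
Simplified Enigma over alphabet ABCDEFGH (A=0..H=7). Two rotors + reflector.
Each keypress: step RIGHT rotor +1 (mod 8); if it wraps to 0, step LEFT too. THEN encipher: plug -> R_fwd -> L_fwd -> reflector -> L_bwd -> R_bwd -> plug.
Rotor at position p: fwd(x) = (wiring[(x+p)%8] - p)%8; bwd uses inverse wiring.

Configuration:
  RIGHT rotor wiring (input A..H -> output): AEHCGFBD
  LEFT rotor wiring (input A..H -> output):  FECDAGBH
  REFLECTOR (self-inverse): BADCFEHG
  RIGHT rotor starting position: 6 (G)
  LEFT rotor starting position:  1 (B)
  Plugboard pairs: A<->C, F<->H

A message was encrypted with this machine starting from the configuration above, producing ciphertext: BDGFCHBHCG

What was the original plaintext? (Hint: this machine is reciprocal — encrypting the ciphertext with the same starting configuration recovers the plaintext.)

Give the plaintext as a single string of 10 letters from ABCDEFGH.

Answer: ABEADBHAFB

Derivation:
Char 1 ('B'): step: R->7, L=1; B->plug->B->R->B->L->B->refl->A->L'->F->R'->C->plug->A
Char 2 ('D'): step: R->0, L->2 (L advanced); D->plug->D->R->C->L->G->refl->H->L'->E->R'->B->plug->B
Char 3 ('G'): step: R->1, L=2; G->plug->G->R->C->L->G->refl->H->L'->E->R'->E->plug->E
Char 4 ('F'): step: R->2, L=2; F->plug->H->R->C->L->G->refl->H->L'->E->R'->C->plug->A
Char 5 ('C'): step: R->3, L=2; C->plug->A->R->H->L->C->refl->D->L'->G->R'->D->plug->D
Char 6 ('H'): step: R->4, L=2; H->plug->F->R->A->L->A->refl->B->L'->B->R'->B->plug->B
Char 7 ('B'): step: R->5, L=2; B->plug->B->R->E->L->H->refl->G->L'->C->R'->F->plug->H
Char 8 ('H'): step: R->6, L=2; H->plug->F->R->E->L->H->refl->G->L'->C->R'->C->plug->A
Char 9 ('C'): step: R->7, L=2; C->plug->A->R->E->L->H->refl->G->L'->C->R'->H->plug->F
Char 10 ('G'): step: R->0, L->3 (L advanced); G->plug->G->R->B->L->F->refl->E->L'->E->R'->B->plug->B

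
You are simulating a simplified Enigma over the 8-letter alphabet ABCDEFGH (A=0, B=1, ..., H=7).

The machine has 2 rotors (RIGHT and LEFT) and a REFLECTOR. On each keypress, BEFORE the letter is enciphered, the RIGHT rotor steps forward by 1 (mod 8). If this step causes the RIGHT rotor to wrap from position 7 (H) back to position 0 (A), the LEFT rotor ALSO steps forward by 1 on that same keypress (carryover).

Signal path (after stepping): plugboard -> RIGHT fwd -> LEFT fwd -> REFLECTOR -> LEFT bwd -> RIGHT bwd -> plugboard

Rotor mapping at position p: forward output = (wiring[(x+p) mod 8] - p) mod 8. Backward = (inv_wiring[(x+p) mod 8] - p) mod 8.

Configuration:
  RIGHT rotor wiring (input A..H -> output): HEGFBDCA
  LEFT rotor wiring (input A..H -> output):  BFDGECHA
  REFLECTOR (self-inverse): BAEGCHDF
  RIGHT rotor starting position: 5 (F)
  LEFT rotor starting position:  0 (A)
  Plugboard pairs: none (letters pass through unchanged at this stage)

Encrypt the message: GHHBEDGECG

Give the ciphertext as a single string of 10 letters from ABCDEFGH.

Answer: BFEADFCHED

Derivation:
Char 1 ('G'): step: R->6, L=0; G->plug->G->R->D->L->G->refl->D->L'->C->R'->B->plug->B
Char 2 ('H'): step: R->7, L=0; H->plug->H->R->D->L->G->refl->D->L'->C->R'->F->plug->F
Char 3 ('H'): step: R->0, L->1 (L advanced); H->plug->H->R->A->L->E->refl->C->L'->B->R'->E->plug->E
Char 4 ('B'): step: R->1, L=1; B->plug->B->R->F->L->G->refl->D->L'->D->R'->A->plug->A
Char 5 ('E'): step: R->2, L=1; E->plug->E->R->A->L->E->refl->C->L'->B->R'->D->plug->D
Char 6 ('D'): step: R->3, L=1; D->plug->D->R->H->L->A->refl->B->L'->E->R'->F->plug->F
Char 7 ('G'): step: R->4, L=1; G->plug->G->R->C->L->F->refl->H->L'->G->R'->C->plug->C
Char 8 ('E'): step: R->5, L=1; E->plug->E->R->H->L->A->refl->B->L'->E->R'->H->plug->H
Char 9 ('C'): step: R->6, L=1; C->plug->C->R->B->L->C->refl->E->L'->A->R'->E->plug->E
Char 10 ('G'): step: R->7, L=1; G->plug->G->R->E->L->B->refl->A->L'->H->R'->D->plug->D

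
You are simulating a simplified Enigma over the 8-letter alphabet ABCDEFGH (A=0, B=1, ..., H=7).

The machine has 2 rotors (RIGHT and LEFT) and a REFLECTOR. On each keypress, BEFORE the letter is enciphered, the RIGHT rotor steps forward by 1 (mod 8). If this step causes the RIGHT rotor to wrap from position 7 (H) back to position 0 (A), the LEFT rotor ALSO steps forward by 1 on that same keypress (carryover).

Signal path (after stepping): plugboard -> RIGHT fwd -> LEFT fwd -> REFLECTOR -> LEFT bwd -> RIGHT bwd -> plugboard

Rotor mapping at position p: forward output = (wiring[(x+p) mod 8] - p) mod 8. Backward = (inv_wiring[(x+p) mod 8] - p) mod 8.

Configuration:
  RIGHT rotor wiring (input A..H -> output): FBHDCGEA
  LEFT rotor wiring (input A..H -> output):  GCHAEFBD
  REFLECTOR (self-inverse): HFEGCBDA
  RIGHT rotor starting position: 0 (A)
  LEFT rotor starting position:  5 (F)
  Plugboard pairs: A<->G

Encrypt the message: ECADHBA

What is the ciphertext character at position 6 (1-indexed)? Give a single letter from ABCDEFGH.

Char 1 ('E'): step: R->1, L=5; E->plug->E->R->F->L->C->refl->E->L'->B->R'->D->plug->D
Char 2 ('C'): step: R->2, L=5; C->plug->C->R->A->L->A->refl->H->L'->H->R'->H->plug->H
Char 3 ('A'): step: R->3, L=5; A->plug->G->R->G->L->D->refl->G->L'->C->R'->F->plug->F
Char 4 ('D'): step: R->4, L=5; D->plug->D->R->E->L->F->refl->B->L'->D->R'->G->plug->A
Char 5 ('H'): step: R->5, L=5; H->plug->H->R->F->L->C->refl->E->L'->B->R'->A->plug->G
Char 6 ('B'): step: R->6, L=5; B->plug->B->R->C->L->G->refl->D->L'->G->R'->A->plug->G

G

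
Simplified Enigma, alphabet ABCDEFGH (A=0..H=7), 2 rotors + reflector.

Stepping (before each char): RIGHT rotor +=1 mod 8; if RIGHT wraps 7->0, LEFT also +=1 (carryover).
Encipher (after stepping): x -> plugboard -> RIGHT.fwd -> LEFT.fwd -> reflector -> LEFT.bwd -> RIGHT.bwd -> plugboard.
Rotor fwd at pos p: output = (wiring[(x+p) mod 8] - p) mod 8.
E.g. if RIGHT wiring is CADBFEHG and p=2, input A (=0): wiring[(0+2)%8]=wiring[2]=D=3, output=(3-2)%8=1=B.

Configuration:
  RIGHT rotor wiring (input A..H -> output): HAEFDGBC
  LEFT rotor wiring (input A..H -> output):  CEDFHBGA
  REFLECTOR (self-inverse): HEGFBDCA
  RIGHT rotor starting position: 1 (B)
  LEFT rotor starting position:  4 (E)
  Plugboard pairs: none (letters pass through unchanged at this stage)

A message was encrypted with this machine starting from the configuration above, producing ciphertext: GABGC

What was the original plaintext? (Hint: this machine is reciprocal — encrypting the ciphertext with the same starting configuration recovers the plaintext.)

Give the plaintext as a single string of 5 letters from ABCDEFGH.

Char 1 ('G'): step: R->2, L=4; G->plug->G->R->F->L->A->refl->H->L'->G->R'->H->plug->H
Char 2 ('A'): step: R->3, L=4; A->plug->A->R->C->L->C->refl->G->L'->E->R'->F->plug->F
Char 3 ('B'): step: R->4, L=4; B->plug->B->R->C->L->C->refl->G->L'->E->R'->F->plug->F
Char 4 ('G'): step: R->5, L=4; G->plug->G->R->A->L->D->refl->F->L'->B->R'->A->plug->A
Char 5 ('C'): step: R->6, L=4; C->plug->C->R->B->L->F->refl->D->L'->A->R'->H->plug->H

Answer: HFFAH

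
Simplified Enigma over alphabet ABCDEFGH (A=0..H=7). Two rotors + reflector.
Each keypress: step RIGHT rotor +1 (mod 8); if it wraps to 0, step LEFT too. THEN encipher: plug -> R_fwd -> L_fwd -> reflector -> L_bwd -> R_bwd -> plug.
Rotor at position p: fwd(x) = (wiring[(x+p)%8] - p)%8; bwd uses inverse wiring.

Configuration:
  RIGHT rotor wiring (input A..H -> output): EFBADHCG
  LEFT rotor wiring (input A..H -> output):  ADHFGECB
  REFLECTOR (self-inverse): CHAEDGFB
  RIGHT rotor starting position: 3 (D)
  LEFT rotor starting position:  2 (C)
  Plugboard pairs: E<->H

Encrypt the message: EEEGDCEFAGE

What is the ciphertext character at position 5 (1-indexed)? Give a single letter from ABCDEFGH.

Char 1 ('E'): step: R->4, L=2; E->plug->H->R->E->L->A->refl->C->L'->D->R'->B->plug->B
Char 2 ('E'): step: R->5, L=2; E->plug->H->R->G->L->G->refl->F->L'->A->R'->E->plug->H
Char 3 ('E'): step: R->6, L=2; E->plug->H->R->B->L->D->refl->E->L'->C->R'->F->plug->F
Char 4 ('G'): step: R->7, L=2; G->plug->G->R->A->L->F->refl->G->L'->G->R'->C->plug->C
Char 5 ('D'): step: R->0, L->3 (L advanced); D->plug->D->R->A->L->C->refl->A->L'->G->R'->H->plug->E

E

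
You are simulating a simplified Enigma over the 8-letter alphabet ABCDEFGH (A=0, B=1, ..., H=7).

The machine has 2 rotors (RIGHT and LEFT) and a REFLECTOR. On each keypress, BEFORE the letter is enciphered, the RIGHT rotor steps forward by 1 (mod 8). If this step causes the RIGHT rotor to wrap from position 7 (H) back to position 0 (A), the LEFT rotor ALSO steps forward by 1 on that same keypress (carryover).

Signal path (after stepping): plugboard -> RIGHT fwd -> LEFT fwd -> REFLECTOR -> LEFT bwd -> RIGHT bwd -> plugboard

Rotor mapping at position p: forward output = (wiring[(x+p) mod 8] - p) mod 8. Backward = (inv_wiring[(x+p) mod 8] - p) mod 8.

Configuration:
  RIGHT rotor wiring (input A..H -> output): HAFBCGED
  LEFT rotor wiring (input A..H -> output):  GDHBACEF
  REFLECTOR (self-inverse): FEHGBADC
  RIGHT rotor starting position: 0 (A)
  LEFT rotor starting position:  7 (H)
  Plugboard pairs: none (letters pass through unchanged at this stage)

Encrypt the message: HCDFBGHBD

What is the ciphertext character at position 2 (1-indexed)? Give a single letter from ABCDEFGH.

Char 1 ('H'): step: R->1, L=7; H->plug->H->R->G->L->D->refl->G->L'->A->R'->C->plug->C
Char 2 ('C'): step: R->2, L=7; C->plug->C->R->A->L->G->refl->D->L'->G->R'->H->plug->H

H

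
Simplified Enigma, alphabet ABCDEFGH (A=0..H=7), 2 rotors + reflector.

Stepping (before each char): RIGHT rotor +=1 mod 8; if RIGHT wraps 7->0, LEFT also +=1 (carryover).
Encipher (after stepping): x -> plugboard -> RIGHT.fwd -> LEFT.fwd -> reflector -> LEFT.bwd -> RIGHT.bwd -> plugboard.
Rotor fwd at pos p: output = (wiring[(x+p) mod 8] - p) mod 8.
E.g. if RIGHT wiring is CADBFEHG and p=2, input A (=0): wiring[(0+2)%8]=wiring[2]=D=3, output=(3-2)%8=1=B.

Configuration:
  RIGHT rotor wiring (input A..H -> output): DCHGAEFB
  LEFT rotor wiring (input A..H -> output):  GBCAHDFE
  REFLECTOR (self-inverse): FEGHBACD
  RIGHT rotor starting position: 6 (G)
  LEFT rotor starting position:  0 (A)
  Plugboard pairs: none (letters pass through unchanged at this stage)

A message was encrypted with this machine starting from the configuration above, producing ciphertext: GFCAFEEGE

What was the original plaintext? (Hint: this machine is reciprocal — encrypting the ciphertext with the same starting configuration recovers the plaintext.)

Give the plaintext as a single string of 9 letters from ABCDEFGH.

Answer: BAAGGBGHD

Derivation:
Char 1 ('G'): step: R->7, L=0; G->plug->G->R->F->L->D->refl->H->L'->E->R'->B->plug->B
Char 2 ('F'): step: R->0, L->1 (L advanced); F->plug->F->R->E->L->C->refl->G->L'->D->R'->A->plug->A
Char 3 ('C'): step: R->1, L=1; C->plug->C->R->F->L->E->refl->B->L'->B->R'->A->plug->A
Char 4 ('A'): step: R->2, L=1; A->plug->A->R->F->L->E->refl->B->L'->B->R'->G->plug->G
Char 5 ('F'): step: R->3, L=1; F->plug->F->R->A->L->A->refl->F->L'->H->R'->G->plug->G
Char 6 ('E'): step: R->4, L=1; E->plug->E->R->H->L->F->refl->A->L'->A->R'->B->plug->B
Char 7 ('E'): step: R->5, L=1; E->plug->E->R->F->L->E->refl->B->L'->B->R'->G->plug->G
Char 8 ('G'): step: R->6, L=1; G->plug->G->R->C->L->H->refl->D->L'->G->R'->H->plug->H
Char 9 ('E'): step: R->7, L=1; E->plug->E->R->H->L->F->refl->A->L'->A->R'->D->plug->D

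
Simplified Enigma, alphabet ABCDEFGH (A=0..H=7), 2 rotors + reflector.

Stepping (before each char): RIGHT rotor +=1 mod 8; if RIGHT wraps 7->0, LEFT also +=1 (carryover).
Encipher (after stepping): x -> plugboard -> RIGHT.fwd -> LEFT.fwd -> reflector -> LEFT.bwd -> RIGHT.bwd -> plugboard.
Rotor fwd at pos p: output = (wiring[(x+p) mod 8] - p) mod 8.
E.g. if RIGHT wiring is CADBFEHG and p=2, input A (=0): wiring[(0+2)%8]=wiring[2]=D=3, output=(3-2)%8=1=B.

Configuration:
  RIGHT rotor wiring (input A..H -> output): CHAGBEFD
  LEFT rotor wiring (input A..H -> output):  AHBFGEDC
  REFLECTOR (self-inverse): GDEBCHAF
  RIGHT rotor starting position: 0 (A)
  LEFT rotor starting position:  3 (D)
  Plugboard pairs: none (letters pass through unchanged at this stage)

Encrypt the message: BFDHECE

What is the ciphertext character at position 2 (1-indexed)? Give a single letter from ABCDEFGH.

Char 1 ('B'): step: R->1, L=3; B->plug->B->R->H->L->G->refl->A->L'->D->R'->E->plug->E
Char 2 ('F'): step: R->2, L=3; F->plug->F->R->B->L->D->refl->B->L'->C->R'->D->plug->D

D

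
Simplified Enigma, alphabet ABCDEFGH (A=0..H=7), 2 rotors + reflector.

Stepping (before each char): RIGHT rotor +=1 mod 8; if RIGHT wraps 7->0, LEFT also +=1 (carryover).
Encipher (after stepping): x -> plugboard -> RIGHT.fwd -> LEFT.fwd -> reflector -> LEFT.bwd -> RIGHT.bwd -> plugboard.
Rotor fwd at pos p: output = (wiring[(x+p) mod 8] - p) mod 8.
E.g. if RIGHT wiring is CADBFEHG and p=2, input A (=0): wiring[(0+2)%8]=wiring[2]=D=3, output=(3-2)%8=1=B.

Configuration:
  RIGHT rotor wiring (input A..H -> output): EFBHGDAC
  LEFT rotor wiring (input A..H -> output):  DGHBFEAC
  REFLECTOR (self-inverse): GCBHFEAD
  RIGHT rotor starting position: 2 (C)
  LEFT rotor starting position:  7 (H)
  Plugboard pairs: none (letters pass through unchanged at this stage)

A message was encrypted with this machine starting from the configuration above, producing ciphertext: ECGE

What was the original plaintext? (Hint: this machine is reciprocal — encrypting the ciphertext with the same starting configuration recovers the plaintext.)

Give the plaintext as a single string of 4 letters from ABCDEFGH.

Char 1 ('E'): step: R->3, L=7; E->plug->E->R->H->L->B->refl->C->L'->E->R'->A->plug->A
Char 2 ('C'): step: R->4, L=7; C->plug->C->R->E->L->C->refl->B->L'->H->R'->B->plug->B
Char 3 ('G'): step: R->5, L=7; G->plug->G->R->C->L->H->refl->D->L'->A->R'->E->plug->E
Char 4 ('E'): step: R->6, L=7; E->plug->E->R->D->L->A->refl->G->L'->F->R'->H->plug->H

Answer: ABEH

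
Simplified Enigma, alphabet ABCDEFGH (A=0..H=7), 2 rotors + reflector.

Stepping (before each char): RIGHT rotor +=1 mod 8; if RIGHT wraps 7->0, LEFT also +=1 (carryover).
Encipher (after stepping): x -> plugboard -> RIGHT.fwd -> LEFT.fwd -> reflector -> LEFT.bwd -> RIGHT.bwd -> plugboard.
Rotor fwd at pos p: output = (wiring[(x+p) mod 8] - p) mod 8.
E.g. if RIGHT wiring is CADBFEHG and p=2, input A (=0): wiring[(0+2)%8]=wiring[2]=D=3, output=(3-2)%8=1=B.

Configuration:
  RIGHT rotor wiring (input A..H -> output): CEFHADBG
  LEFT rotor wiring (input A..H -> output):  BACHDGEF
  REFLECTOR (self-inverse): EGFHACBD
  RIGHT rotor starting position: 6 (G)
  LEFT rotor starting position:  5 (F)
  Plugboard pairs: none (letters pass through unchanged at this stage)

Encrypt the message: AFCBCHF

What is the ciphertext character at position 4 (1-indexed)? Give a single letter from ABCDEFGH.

Char 1 ('A'): step: R->7, L=5; A->plug->A->R->H->L->G->refl->B->L'->A->R'->E->plug->E
Char 2 ('F'): step: R->0, L->6 (L advanced); F->plug->F->R->D->L->C->refl->F->L'->G->R'->H->plug->H
Char 3 ('C'): step: R->1, L=6; C->plug->C->R->G->L->F->refl->C->L'->D->R'->A->plug->A
Char 4 ('B'): step: R->2, L=6; B->plug->B->R->F->L->B->refl->G->L'->A->R'->G->plug->G

G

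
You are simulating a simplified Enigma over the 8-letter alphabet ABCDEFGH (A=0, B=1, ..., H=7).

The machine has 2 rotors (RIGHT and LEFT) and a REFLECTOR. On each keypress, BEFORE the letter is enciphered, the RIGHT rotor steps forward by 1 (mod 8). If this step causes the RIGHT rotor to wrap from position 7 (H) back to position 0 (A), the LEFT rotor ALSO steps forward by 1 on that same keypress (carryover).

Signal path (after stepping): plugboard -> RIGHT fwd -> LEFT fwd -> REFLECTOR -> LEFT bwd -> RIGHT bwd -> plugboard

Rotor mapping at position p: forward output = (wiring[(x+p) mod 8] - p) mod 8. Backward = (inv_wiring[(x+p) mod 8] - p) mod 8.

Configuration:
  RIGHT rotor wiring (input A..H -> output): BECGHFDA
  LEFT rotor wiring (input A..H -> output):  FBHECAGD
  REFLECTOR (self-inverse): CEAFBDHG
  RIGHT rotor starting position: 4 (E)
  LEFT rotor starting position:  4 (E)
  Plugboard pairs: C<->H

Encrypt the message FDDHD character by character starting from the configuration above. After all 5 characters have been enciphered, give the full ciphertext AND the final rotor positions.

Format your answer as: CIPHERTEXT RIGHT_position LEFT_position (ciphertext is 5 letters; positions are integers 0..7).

Char 1 ('F'): step: R->5, L=4; F->plug->F->R->F->L->F->refl->D->L'->G->R'->B->plug->B
Char 2 ('D'): step: R->6, L=4; D->plug->D->R->G->L->D->refl->F->L'->F->R'->A->plug->A
Char 3 ('D'): step: R->7, L=4; D->plug->D->R->D->L->H->refl->G->L'->A->R'->F->plug->F
Char 4 ('H'): step: R->0, L->5 (L advanced); H->plug->C->R->C->L->G->refl->H->L'->G->R'->D->plug->D
Char 5 ('D'): step: R->1, L=5; D->plug->D->R->G->L->H->refl->G->L'->C->R'->F->plug->F
Final: ciphertext=BAFDF, RIGHT=1, LEFT=5

Answer: BAFDF 1 5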